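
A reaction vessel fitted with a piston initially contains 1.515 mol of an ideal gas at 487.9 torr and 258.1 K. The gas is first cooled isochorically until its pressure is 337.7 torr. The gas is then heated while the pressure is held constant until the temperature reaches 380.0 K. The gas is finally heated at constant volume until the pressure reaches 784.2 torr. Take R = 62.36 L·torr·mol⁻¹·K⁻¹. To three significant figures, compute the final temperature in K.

T₄ ≈ 882 K

From PV = nRT: V₁ = nRT₁/P₁ = 49.98 L.
Isochoric, so P/T is constant: V₂ = V₁; T₂ = T₁·(P₂/P₁) = 178.6 K.
P constant ⇒ V ∝ T: P₃ = P₂; V₃ = V₂·(T₃/T₂) = 106.3 L.
Isochoric, so P/T is constant: V₄ = V₃; T₄ = T₃·(P₄/P₃) = 882.4 K.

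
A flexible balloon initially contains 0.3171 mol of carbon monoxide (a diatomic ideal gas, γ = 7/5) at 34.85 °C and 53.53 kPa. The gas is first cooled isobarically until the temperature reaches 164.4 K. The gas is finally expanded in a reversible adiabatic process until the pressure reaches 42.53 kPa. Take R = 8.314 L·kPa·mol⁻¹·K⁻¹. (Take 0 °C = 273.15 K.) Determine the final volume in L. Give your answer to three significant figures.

Convert: T₁ = 308.0 K.
From PV = nRT: V₁ = nRT₁/P₁ = 15.17 L.
Isobaric, so V/T is constant: P₂ = P₁; V₂ = V₁·(T₂/T₁) = 8.097 L.
Reversible adiabatic, γ = 7/5: T₃ = T₂·(P₃/P₂)^((γ−1)/γ) = 153.9 K; V₃ = V₂·(P₂/P₃)^(1/γ) = 9.543 L.

V₃ ≈ 9.54 L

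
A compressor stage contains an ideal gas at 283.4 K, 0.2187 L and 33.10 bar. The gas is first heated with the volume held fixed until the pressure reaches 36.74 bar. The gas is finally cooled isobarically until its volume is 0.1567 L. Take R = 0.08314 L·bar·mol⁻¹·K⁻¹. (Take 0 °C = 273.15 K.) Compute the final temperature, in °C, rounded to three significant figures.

V constant ⇒ P ∝ T: V₂ = V₁; T₂ = T₁·(P₂/P₁) = 314.6 K.
P constant ⇒ V ∝ T: P₃ = P₂; T₃ = T₂·(V₃/V₂) = 225.4 K.

T₃ ≈ -47.8 °C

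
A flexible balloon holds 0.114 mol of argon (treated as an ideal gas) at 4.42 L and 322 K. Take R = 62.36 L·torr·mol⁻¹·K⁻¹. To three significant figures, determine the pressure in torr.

PV = nRT ⇒ P = nRT/V = (0.114 × 62.36 × 322) / 4.42

P ≈ 518 torr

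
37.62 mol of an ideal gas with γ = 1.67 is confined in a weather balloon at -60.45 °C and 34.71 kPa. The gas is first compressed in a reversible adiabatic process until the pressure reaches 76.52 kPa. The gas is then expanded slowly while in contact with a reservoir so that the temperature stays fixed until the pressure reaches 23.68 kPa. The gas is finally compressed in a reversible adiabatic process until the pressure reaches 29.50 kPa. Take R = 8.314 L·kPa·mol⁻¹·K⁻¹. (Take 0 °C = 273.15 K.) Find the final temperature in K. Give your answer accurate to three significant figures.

T₄ ≈ 319 K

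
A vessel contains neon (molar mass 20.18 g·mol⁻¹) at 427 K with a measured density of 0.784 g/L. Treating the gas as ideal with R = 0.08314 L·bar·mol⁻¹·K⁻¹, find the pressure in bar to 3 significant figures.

ρ = PM/(RT) ⇒ P = ρRT/M = (0.784 × 0.08314 × 427.0) / 20.18

P ≈ 1.38 bar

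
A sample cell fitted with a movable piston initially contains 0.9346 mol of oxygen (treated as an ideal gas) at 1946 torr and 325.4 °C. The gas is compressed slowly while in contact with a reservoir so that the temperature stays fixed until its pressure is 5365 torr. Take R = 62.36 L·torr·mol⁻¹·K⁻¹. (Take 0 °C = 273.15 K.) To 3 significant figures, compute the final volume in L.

V₂ ≈ 6.50 L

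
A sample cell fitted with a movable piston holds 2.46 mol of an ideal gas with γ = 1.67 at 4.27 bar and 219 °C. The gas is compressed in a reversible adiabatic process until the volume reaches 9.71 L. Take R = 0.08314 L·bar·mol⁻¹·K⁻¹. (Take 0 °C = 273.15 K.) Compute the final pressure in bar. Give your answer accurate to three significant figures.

P₂ ≈ 18.8 bar

Convert: T₁ = 492.1 K.
From PV = nRT: V₁ = nRT₁/P₁ = 23.57 L.
Adiabatic (γ = 1.67), T V^(γ−1) and P V^γ constant: T₂ = T₁·(V₁/V₂)^(γ−1) = 891.6 K; P₂ = P₁·(V₁/V₂)^γ = 18.78 bar.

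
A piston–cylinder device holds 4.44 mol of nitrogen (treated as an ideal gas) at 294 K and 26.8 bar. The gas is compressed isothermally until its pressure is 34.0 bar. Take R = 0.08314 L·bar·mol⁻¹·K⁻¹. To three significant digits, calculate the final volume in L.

From PV = nRT: V₁ = nRT₁/P₁ = 4.050 L.
T constant ⇒ Boyle's law P V = const: T₂ = T₁; V₂ = V₁·(P₁/P₂) = 3.192 L.

V₂ ≈ 3.19 L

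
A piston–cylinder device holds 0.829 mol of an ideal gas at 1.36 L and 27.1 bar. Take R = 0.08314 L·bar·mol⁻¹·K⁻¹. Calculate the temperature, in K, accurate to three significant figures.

PV = nRT ⇒ T = PV/(nR) = (27.1 × 1.36) / (0.829 × 0.08314)

T ≈ 535 K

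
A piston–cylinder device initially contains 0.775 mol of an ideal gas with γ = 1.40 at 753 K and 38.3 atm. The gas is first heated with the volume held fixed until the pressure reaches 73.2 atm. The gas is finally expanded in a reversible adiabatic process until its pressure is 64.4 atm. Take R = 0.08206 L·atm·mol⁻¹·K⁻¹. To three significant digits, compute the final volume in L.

V₃ ≈ 1.37 L

From PV = nRT: V₁ = nRT₁/P₁ = 1.250 L.
Isochoric, so P/T is constant: V₂ = V₁; T₂ = T₁·(P₂/P₁) = 1439 K.
Adiabatic (γ = 1.40), T V^(γ−1) and P V^γ constant: T₃ = T₂·(P₃/P₂)^((γ−1)/γ) = 1387 K; V₃ = V₂·(P₂/P₃)^(1/γ) = 1.370 L.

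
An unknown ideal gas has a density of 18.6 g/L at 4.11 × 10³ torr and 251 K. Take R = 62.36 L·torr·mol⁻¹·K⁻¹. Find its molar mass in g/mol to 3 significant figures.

ρ = PM/(RT) ⇒ M = ρRT/P = (18.6 × 62.36 × 251.0) / 4.11e+03

M ≈ 70.8 g/mol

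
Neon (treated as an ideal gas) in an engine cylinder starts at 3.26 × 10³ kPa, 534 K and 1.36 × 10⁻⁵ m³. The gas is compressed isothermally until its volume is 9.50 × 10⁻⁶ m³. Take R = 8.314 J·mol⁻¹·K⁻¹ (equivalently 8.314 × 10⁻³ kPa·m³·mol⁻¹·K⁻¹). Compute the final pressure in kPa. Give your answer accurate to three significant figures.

P₂ ≈ 4.67e+03 kPa

T constant ⇒ Boyle's law P V = const: T₂ = T₁; P₂ = P₁·(V₁/V₂) = 4667 kPa.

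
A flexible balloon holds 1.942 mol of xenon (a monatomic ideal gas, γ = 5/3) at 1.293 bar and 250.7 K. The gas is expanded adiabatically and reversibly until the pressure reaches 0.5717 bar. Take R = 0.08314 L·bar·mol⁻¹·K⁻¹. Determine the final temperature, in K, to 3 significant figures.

T₂ ≈ 181 K

From PV = nRT: V₁ = nRT₁/P₁ = 31.31 L.
Adiabatic (γ = 5/3), T V^(γ−1) and P V^γ constant: T₂ = T₁·(P₂/P₁)^((γ−1)/γ) = 180.9 K; V₂ = V₁·(P₁/P₂)^(1/γ) = 51.08 L.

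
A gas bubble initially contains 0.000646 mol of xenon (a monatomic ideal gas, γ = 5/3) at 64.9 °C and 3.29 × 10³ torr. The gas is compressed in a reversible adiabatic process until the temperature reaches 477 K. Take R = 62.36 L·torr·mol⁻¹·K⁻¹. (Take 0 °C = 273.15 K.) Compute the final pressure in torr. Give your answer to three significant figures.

P₂ ≈ 7.78e+03 torr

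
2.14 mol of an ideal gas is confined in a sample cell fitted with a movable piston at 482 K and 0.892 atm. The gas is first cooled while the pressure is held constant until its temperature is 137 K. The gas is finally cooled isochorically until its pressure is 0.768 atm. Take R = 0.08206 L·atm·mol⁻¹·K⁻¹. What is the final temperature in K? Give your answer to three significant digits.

T₃ ≈ 118 K

From PV = nRT: V₁ = nRT₁/P₁ = 94.89 L.
Isobaric, so V/T is constant: P₂ = P₁; V₂ = V₁·(T₂/T₁) = 26.97 L.
V constant ⇒ P ∝ T: V₃ = V₂; T₃ = T₂·(P₃/P₂) = 118.0 K.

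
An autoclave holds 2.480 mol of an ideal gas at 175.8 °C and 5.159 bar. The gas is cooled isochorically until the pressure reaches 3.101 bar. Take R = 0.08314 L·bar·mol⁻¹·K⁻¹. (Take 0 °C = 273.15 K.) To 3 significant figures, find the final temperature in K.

Convert: T₁ = 448.9 K.
From PV = nRT: V₁ = nRT₁/P₁ = 17.94 L.
Isochoric, so P/T is constant: V₂ = V₁; T₂ = T₁·(P₂/P₁) = 269.9 K.

T₂ ≈ 270 K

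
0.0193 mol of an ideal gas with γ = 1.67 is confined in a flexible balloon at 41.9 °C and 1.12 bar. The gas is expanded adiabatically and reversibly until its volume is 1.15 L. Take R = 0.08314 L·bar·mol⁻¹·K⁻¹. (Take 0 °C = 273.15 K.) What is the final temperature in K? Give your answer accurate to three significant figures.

Convert: T₁ = 315.0 K.
From PV = nRT: V₁ = nRT₁/P₁ = 0.4514 L.
Reversible adiabatic, γ = 1.67: T₂ = T₁·(V₁/V₂)^(γ−1) = 168.4 K; P₂ = P₁·(V₁/V₂)^γ = 0.2349 bar.

T₂ ≈ 168 K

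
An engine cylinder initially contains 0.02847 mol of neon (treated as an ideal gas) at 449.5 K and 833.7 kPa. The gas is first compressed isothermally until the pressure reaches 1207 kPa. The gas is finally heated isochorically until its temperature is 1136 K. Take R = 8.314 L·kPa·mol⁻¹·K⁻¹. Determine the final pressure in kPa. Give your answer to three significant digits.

P₃ ≈ 3.05e+03 kPa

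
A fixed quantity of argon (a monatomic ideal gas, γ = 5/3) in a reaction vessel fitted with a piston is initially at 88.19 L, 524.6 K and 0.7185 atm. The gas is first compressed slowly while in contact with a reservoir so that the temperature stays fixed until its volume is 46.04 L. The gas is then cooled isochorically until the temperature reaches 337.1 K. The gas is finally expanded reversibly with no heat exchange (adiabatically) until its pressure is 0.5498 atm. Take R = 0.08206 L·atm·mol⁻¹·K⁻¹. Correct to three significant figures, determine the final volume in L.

V₄ ≈ 61.2 L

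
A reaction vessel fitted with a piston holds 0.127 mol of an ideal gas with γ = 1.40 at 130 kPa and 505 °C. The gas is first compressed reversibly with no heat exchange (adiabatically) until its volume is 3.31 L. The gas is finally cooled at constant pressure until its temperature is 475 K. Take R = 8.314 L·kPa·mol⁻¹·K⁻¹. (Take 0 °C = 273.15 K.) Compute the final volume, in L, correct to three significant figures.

V₃ ≈ 1.56 L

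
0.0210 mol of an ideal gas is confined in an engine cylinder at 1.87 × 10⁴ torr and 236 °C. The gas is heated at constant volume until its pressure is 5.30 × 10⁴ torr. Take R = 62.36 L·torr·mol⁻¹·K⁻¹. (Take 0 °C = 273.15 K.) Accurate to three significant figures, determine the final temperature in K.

T₂ ≈ 1.44e+03 K

Convert: T₁ = 509.1 K.
From PV = nRT: V₁ = nRT₁/P₁ = 0.03566 L.
Isochoric, so P/T is constant: V₂ = V₁; T₂ = T₁·(P₂/P₁) = 1443 K.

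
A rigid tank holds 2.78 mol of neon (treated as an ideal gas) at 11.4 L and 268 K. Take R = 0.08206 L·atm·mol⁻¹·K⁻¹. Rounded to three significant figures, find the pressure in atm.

P ≈ 5.36 atm

PV = nRT ⇒ P = nRT/V = (2.78 × 0.08206 × 268) / 11.4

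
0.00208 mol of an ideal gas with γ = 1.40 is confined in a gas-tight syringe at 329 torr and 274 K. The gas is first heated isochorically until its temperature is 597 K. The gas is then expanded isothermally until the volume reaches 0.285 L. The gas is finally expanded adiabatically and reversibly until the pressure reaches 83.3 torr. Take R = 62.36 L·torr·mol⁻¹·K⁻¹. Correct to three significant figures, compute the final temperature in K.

T₄ ≈ 426 K

From PV = nRT: V₁ = nRT₁/P₁ = 0.1080 L.
Isochoric, so P/T is constant: V₂ = V₁; P₂ = P₁·(T₂/T₁) = 716.8 torr.
Isothermal, so P V is constant: T₃ = T₂; P₃ = P₂·(V₂/V₃) = 271.7 torr.
Adiabatic (γ = 1.40), T V^(γ−1) and P V^γ constant: T₄ = T₃·(P₄/P₃)^((γ−1)/γ) = 425.9 K; V₄ = V₃·(P₃/P₄)^(1/γ) = 0.6631 L.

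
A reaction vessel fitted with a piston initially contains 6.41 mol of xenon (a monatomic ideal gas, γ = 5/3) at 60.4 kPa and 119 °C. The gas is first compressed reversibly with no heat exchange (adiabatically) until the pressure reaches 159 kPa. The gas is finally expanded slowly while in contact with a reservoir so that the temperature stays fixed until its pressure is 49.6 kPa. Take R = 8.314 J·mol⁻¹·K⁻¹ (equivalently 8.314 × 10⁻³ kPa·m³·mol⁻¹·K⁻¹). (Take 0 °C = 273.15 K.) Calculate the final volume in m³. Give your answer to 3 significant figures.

Convert: T₁ = 392.1 K.
From PV = nRT: V₁ = nRT₁/P₁ = 0.3460 m³.
Reversible adiabatic, γ = 5/3: T₂ = T₁·(P₂/P₁)^((γ−1)/γ) = 577.6 K; V₂ = V₁·(P₁/P₂)^(1/γ) = 0.1936 m³.
Isothermal, so P V is constant: T₃ = T₂; V₃ = V₂·(P₂/P₃) = 0.6206 m³.

V₃ ≈ 0.621 m³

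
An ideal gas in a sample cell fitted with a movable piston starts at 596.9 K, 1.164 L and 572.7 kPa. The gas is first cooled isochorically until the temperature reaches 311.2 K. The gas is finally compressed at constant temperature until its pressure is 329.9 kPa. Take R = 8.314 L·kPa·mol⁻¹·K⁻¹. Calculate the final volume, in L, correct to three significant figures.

V₃ ≈ 1.05 L

Isochoric, so P/T is constant: V₂ = V₁; P₂ = P₁·(T₂/T₁) = 298.6 kPa.
T constant ⇒ Boyle's law P V = const: T₃ = T₂; V₃ = V₂·(P₂/P₃) = 1.054 L.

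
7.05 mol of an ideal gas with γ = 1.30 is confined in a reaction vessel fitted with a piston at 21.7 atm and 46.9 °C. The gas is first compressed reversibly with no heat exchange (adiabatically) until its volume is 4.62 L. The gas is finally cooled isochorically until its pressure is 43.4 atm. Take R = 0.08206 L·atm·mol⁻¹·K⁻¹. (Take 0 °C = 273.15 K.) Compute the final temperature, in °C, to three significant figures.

T₃ ≈ 73.4 °C

Convert: T₁ = 320.0 K.
From PV = nRT: V₁ = nRT₁/P₁ = 8.533 L.
Reversible adiabatic, γ = 1.30: T₂ = T₁·(V₁/V₂)^(γ−1) = 384.7 K; P₂ = P₁·(V₁/V₂)^γ = 48.18 atm.
V constant ⇒ P ∝ T: V₃ = V₂; T₃ = T₂·(P₃/P₂) = 346.6 K.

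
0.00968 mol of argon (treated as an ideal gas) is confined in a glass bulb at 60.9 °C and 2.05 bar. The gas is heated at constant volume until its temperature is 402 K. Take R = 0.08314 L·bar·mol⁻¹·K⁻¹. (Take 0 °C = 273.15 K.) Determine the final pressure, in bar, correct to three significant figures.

P₂ ≈ 2.47 bar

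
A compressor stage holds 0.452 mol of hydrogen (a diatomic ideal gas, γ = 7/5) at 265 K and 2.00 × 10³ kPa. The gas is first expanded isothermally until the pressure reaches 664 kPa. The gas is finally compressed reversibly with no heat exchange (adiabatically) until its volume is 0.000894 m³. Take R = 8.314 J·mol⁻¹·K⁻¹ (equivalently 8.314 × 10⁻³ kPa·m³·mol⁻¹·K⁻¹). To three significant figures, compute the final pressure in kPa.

From PV = nRT: V₁ = nRT₁/P₁ = 0.0004979 m³.
T constant ⇒ Boyle's law P V = const: T₂ = T₁; V₂ = V₁·(P₁/P₂) = 0.001500 m³.
Reversible adiabatic, γ = 7/5: T₃ = T₂·(V₂/V₃)^(γ−1) = 325.9 K; P₃ = P₂·(V₂/V₃)^γ = 1370 kPa.

P₃ ≈ 1.37e+03 kPa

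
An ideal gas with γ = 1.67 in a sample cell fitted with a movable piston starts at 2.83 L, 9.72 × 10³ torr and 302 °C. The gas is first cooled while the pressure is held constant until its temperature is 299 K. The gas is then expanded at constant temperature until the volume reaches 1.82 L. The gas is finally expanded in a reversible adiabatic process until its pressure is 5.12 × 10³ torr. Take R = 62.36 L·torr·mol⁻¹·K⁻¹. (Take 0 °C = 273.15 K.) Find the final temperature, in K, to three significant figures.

Convert: T₁ = 575.1 K.
P constant ⇒ V ∝ T: P₂ = P₁; V₂ = V₁·(T₂/T₁) = 1.471 L.
T constant ⇒ Boyle's law P V = const: T₃ = T₂; P₃ = P₂·(V₂/V₃) = 7857 torr.
Adiabatic (γ = 1.67), T V^(γ−1) and P V^γ constant: T₄ = T₃·(P₄/P₃)^((γ−1)/γ) = 251.8 K; V₄ = V₃·(P₃/P₄)^(1/γ) = 2.352 L.

T₄ ≈ 252 K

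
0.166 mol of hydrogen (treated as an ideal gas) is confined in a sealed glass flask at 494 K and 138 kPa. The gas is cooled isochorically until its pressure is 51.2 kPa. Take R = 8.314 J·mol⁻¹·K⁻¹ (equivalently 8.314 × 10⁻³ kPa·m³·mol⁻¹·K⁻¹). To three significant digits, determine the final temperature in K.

T₂ ≈ 183 K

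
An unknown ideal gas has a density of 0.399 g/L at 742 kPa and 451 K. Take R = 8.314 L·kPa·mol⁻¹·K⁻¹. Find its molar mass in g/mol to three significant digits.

M ≈ 2.02 g/mol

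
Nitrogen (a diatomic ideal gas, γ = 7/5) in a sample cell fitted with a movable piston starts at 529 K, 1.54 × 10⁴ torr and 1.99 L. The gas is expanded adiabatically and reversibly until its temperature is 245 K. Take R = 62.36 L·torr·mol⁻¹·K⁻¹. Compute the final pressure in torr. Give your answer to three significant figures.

P₂ ≈ 1.04e+03 torr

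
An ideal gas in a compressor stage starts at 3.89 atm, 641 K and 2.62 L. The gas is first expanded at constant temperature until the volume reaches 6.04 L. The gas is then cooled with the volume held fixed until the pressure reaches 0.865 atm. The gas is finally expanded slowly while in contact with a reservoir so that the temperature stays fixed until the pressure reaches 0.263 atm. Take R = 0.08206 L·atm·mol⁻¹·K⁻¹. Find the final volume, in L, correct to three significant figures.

Isothermal, so P V is constant: T₂ = T₁; P₂ = P₁·(V₁/V₂) = 1.687 atm.
Isochoric, so P/T is constant: V₃ = V₂; T₃ = T₂·(P₃/P₂) = 328.6 K.
Isothermal, so P V is constant: T₄ = T₃; V₄ = V₃·(P₃/P₄) = 19.87 L.

V₄ ≈ 19.9 L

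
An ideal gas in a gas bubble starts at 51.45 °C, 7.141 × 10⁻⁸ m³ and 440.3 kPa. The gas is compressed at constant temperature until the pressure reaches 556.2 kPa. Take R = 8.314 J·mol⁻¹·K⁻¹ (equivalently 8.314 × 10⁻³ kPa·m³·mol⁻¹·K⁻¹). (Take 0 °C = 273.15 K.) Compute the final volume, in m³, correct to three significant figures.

Convert: T₁ = 324.6 K.
Isothermal, so P V is constant: T₂ = T₁; V₂ = V₁·(P₁/P₂) = 5.653e-08 m³.

V₂ ≈ 5.65e-08 m³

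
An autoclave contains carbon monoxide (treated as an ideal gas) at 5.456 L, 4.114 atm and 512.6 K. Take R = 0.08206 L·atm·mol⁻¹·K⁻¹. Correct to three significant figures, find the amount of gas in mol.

PV = nRT ⇒ n = PV/(RT) = (4.114 × 5.456) / (0.08206 × 512.6)

n ≈ 0.534 mol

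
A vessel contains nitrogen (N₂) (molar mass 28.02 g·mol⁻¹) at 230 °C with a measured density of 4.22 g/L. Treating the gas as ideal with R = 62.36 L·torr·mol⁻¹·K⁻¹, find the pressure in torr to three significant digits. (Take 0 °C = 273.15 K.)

P ≈ 4.73e+03 torr

ρ = PM/(RT) ⇒ P = ρRT/M = (4.22 × 62.36 × 503.1) / 28.02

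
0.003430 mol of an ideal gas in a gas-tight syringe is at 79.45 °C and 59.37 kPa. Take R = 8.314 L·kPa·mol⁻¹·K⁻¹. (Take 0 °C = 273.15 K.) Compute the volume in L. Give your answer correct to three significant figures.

V ≈ 0.169 L

Convert: T = 352.60 K.
PV = nRT ⇒ V = nRT/P = (0.003430 × 8.314 × 352.60) / 59.37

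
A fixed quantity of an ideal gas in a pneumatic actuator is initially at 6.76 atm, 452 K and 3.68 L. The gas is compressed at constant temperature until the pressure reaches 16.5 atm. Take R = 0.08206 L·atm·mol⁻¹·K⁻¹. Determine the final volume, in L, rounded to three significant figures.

V₂ ≈ 1.51 L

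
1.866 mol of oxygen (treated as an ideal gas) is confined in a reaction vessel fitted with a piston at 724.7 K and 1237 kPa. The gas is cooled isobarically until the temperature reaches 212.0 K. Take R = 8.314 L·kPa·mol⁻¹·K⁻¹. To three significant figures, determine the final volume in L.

V₂ ≈ 2.66 L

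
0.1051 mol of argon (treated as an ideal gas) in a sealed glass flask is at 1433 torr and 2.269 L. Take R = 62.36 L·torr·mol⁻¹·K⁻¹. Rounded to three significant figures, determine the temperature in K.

PV = nRT ⇒ T = PV/(nR) = (1433 × 2.269) / (0.1051 × 62.36)

T ≈ 496 K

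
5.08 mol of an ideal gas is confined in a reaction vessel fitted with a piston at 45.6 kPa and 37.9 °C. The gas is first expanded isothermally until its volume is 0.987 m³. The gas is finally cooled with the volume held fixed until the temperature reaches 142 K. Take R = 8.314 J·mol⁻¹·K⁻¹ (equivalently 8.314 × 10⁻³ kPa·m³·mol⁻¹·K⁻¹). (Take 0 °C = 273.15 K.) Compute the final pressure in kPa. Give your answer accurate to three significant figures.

Convert: T₁ = 311.0 K.
From PV = nRT: V₁ = nRT₁/P₁ = 0.2881 m³.
Isothermal, so P V is constant: T₂ = T₁; P₂ = P₁·(V₁/V₂) = 13.31 kPa.
Isochoric, so P/T is constant: V₃ = V₂; P₃ = P₂·(T₃/T₂) = 6.076 kPa.

P₃ ≈ 6.08 kPa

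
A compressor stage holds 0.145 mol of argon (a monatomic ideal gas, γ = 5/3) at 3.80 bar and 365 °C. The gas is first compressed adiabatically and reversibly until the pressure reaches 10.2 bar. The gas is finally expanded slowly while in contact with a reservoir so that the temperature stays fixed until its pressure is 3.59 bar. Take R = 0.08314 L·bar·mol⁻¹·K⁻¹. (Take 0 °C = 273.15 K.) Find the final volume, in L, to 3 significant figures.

V₃ ≈ 3.18 L

Convert: T₁ = 638.1 K.
From PV = nRT: V₁ = nRT₁/P₁ = 2.024 L.
Adiabatic (γ = 5/3), T V^(γ−1) and P V^γ constant: T₂ = T₁·(P₂/P₁)^((γ−1)/γ) = 947.2 K; V₂ = V₁·(P₁/P₂)^(1/γ) = 1.120 L.
T constant ⇒ Boyle's law P V = const: T₃ = T₂; V₃ = V₂·(P₂/P₃) = 3.181 L.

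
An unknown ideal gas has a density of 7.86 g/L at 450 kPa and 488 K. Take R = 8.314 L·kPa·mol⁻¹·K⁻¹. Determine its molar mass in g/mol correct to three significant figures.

M ≈ 70.9 g/mol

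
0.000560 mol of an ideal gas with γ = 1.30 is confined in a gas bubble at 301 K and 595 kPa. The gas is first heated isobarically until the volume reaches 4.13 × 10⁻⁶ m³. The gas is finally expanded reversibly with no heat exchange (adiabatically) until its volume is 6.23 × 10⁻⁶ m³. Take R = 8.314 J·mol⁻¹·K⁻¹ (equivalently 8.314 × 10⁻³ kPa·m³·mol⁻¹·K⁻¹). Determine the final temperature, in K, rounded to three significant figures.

T₃ ≈ 467 K

From PV = nRT: V₁ = nRT₁/P₁ = 2.355e-06 m³.
Isobaric, so V/T is constant: P₂ = P₁; T₂ = T₁·(V₂/V₁) = 527.8 K.
Adiabatic (γ = 1.30), T V^(γ−1) and P V^γ constant: T₃ = T₂·(V₂/V₃)^(γ−1) = 466.6 K; P₃ = P₂·(V₂/V₃)^γ = 348.7 kPa.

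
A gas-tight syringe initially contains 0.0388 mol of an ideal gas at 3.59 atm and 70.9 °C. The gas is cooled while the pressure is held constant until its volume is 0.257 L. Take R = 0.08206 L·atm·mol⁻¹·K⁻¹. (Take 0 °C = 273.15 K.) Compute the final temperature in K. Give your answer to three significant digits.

T₂ ≈ 290 K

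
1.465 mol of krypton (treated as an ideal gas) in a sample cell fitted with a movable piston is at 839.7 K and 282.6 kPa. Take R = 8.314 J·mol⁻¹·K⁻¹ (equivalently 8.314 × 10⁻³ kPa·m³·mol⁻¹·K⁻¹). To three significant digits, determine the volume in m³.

V ≈ 0.0362 m³

PV = nRT ⇒ V = nRT/P = (1.465 × 8.314 × 10⁻³ × 839.7) / 282.6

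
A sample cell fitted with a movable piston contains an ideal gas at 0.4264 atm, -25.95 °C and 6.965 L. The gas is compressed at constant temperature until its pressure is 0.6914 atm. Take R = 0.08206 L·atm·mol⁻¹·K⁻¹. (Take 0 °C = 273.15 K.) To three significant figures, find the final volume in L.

V₂ ≈ 4.30 L

Convert: T₁ = 247.2 K.
Isothermal, so P V is constant: T₂ = T₁; V₂ = V₁·(P₁/P₂) = 4.295 L.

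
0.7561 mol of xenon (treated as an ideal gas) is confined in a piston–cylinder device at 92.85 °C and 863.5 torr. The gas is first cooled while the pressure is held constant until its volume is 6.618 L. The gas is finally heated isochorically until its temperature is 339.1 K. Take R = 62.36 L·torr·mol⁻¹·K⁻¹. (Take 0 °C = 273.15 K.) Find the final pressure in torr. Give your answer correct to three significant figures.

P₃ ≈ 2.42e+03 torr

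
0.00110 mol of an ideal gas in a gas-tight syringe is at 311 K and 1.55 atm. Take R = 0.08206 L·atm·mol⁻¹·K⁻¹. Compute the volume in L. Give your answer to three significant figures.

V ≈ 0.0181 L

PV = nRT ⇒ V = nRT/P = (0.00110 × 0.08206 × 311) / 1.55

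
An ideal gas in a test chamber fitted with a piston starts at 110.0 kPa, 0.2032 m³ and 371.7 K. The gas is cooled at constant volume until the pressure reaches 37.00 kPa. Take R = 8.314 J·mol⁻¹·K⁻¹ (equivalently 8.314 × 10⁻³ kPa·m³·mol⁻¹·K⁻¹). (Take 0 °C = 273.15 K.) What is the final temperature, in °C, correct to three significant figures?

T₂ ≈ -148 °C

Isochoric, so P/T is constant: V₂ = V₁; T₂ = T₁·(P₂/P₁) = 125.0 K.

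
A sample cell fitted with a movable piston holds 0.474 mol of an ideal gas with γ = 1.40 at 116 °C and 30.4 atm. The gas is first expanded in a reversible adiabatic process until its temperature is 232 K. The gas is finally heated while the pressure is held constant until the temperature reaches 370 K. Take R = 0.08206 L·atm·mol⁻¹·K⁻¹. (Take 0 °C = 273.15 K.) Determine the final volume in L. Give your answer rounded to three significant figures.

V₃ ≈ 2.89 L

Convert: T₁ = 389.1 K.
From PV = nRT: V₁ = nRT₁/P₁ = 0.4979 L.
Reversible adiabatic, γ = 1.40: P₂ = P₁·(T₂/T₁)^(γ/(γ−1)) = 4.974 atm; V₂ = V₁·(T₁/T₂)^(1/(γ−1)) = 1.814 L.
Isobaric, so V/T is constant: P₃ = P₂; V₃ = V₂·(T₃/T₂) = 2.894 L.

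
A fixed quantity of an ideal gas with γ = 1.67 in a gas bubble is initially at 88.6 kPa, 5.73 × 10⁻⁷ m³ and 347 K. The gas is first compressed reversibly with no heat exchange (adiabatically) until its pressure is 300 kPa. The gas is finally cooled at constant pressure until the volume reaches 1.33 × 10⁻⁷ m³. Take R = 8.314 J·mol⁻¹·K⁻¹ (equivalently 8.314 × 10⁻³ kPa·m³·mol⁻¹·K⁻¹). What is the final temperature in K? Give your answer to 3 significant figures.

Adiabatic (γ = 1.67), T V^(γ−1) and P V^γ constant: T₂ = T₁·(P₂/P₁)^((γ−1)/γ) = 566.0 K; V₂ = V₁·(P₁/P₂)^(1/γ) = 2.760e-07 m³.
Isobaric, so V/T is constant: P₃ = P₂; T₃ = T₂·(V₃/V₂) = 272.7 K.

T₃ ≈ 273 K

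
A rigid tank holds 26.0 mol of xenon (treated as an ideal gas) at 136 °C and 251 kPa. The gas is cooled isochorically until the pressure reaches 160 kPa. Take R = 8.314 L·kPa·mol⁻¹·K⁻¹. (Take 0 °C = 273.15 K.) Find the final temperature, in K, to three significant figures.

T₂ ≈ 261 K

Convert: T₁ = 409.1 K.
From PV = nRT: V₁ = nRT₁/P₁ = 352.4 L.
Isochoric, so P/T is constant: V₂ = V₁; T₂ = T₁·(P₂/P₁) = 260.8 K.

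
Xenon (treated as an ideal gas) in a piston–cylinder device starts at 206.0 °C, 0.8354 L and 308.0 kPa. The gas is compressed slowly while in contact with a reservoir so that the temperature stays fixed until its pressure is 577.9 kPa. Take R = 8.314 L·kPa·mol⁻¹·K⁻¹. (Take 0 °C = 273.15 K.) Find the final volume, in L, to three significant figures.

V₂ ≈ 0.445 L

Convert: T₁ = 479.1 K.
Isothermal, so P V is constant: T₂ = T₁; V₂ = V₁·(P₁/P₂) = 0.4452 L.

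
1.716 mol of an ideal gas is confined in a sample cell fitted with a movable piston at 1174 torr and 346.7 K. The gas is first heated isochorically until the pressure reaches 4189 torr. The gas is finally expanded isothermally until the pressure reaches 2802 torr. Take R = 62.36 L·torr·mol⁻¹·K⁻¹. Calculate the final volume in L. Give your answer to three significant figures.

V₃ ≈ 47.2 L

From PV = nRT: V₁ = nRT₁/P₁ = 31.60 L.
Isochoric, so P/T is constant: V₂ = V₁; T₂ = T₁·(P₂/P₁) = 1237 K.
T constant ⇒ Boyle's law P V = const: T₃ = T₂; V₃ = V₂·(P₂/P₃) = 47.24 L.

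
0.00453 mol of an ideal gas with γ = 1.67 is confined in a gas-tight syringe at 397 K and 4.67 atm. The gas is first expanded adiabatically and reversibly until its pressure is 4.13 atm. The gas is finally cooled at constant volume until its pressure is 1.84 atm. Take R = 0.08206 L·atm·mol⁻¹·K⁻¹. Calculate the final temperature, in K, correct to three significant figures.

From PV = nRT: V₁ = nRT₁/P₁ = 0.03160 L.
Reversible adiabatic, γ = 1.67: T₂ = T₁·(P₂/P₁)^((γ−1)/γ) = 377.9 K; V₂ = V₁·(P₁/P₂)^(1/γ) = 0.03401 L.
Isochoric, so P/T is constant: V₃ = V₂; T₃ = T₂·(P₃/P₂) = 168.4 K.

T₃ ≈ 168 K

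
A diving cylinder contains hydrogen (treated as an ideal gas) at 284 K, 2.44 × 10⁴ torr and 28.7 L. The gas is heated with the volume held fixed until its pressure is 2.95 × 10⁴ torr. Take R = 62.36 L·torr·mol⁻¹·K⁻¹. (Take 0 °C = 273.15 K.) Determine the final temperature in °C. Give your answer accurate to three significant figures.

Isochoric, so P/T is constant: V₂ = V₁; T₂ = T₁·(P₂/P₁) = 343.4 K.

T₂ ≈ 70.2 °C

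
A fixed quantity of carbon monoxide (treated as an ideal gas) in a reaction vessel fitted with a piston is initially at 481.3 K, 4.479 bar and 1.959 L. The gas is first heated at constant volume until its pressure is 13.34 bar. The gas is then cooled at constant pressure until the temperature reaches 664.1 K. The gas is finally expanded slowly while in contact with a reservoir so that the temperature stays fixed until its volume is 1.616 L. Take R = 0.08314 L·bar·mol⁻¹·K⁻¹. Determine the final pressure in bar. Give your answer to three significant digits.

V constant ⇒ P ∝ T: V₂ = V₁; T₂ = T₁·(P₂/P₁) = 1433 K.
Isobaric, so V/T is constant: P₃ = P₂; V₃ = V₂·(T₃/T₂) = 0.9076 L.
Isothermal, so P V is constant: T₄ = T₃; P₄ = P₃·(V₃/V₄) = 7.492 bar.

P₄ ≈ 7.49 bar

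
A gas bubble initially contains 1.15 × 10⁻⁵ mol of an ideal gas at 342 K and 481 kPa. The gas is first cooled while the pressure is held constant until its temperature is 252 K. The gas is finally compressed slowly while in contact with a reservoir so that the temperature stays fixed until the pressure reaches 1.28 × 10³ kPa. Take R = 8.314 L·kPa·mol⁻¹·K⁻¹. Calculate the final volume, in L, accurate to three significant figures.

From PV = nRT: V₁ = nRT₁/P₁ = 6.798e-05 L.
Isobaric, so V/T is constant: P₂ = P₁; V₂ = V₁·(T₂/T₁) = 5.009e-05 L.
Isothermal, so P V is constant: T₃ = T₂; V₃ = V₂·(P₂/P₃) = 1.882e-05 L.

V₃ ≈ 1.88e-05 L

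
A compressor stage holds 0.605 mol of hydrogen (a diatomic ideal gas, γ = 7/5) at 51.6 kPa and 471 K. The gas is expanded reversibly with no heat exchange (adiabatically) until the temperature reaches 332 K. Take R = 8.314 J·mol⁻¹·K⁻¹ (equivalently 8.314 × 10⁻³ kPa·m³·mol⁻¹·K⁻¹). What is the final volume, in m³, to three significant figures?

V₂ ≈ 0.110 m³

From PV = nRT: V₁ = nRT₁/P₁ = 0.04591 m³.
Reversible adiabatic, γ = 7/5: P₂ = P₁·(T₂/T₁)^(γ/(γ−1)) = 15.17 kPa; V₂ = V₁·(T₁/T₂)^(1/(γ−1)) = 0.1101 m³.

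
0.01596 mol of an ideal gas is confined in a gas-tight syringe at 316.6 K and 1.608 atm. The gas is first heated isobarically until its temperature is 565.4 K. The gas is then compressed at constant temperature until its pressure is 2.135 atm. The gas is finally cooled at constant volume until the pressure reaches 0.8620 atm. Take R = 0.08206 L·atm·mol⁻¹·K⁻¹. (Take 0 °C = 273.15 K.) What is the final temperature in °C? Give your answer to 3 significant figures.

From PV = nRT: V₁ = nRT₁/P₁ = 0.2579 L.
Isobaric, so V/T is constant: P₂ = P₁; V₂ = V₁·(T₂/T₁) = 0.4605 L.
Isothermal, so P V is constant: T₃ = T₂; V₃ = V₂·(P₂/P₃) = 0.3468 L.
Isochoric, so P/T is constant: V₄ = V₃; T₄ = T₃·(P₄/P₃) = 228.3 K.

T₄ ≈ -44.9 °C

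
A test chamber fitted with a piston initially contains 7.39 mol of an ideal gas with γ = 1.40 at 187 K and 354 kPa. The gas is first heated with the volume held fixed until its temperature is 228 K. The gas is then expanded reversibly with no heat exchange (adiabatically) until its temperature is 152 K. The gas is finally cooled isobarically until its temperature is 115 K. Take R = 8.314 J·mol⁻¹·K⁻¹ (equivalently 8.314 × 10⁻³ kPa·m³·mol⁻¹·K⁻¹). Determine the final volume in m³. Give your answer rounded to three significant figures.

From PV = nRT: V₁ = nRT₁/P₁ = 0.03246 m³.
V constant ⇒ P ∝ T: V₂ = V₁; P₂ = P₁·(T₂/T₁) = 431.6 kPa.
Adiabatic (γ = 1.40), T V^(γ−1) and P V^γ constant: P₃ = P₂·(T₃/T₂)^(γ/(γ−1)) = 104.4 kPa; V₃ = V₂·(T₂/T₃)^(1/(γ−1)) = 0.08944 m³.
Isobaric, so V/T is constant: P₄ = P₃; V₄ = V₃·(T₄/T₃) = 0.06767 m³.

V₄ ≈ 0.0677 m³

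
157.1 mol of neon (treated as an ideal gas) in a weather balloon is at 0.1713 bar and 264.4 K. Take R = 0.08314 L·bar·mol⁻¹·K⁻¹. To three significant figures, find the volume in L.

PV = nRT ⇒ V = nRT/P = (157.1 × 0.08314 × 264.4) / 0.1713

V ≈ 2.02e+04 L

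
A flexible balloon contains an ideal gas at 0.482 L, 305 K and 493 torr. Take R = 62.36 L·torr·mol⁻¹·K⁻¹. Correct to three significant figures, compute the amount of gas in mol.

n ≈ 0.0125 mol

PV = nRT ⇒ n = PV/(RT) = (493 × 0.482) / (62.36 × 305)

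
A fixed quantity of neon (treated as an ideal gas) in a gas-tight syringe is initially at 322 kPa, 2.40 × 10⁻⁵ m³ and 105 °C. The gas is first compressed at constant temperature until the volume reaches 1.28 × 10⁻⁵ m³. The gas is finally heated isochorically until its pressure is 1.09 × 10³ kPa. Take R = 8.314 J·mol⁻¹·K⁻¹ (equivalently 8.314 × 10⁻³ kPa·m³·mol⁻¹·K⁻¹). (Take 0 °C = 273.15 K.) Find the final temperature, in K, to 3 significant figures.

Convert: T₁ = 378.1 K.
Isothermal, so P V is constant: T₂ = T₁; P₂ = P₁·(V₁/V₂) = 603.8 kPa.
V constant ⇒ P ∝ T: V₃ = V₂; T₃ = T₂·(P₃/P₂) = 682.7 K.

T₃ ≈ 683 K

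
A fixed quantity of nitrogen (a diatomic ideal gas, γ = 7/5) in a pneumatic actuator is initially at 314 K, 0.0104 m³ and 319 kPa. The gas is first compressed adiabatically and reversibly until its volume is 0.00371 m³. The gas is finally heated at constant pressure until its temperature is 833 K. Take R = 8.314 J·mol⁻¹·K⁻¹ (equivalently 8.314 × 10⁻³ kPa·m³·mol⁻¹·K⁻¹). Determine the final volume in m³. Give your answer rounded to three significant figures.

V₃ ≈ 0.00652 m³

Adiabatic (γ = 7/5), T V^(γ−1) and P V^γ constant: T₂ = T₁·(V₁/V₂)^(γ−1) = 474.2 K; P₂ = P₁·(V₁/V₂)^γ = 1351 kPa.
P constant ⇒ V ∝ T: P₃ = P₂; V₃ = V₂·(T₃/T₂) = 0.006517 m³.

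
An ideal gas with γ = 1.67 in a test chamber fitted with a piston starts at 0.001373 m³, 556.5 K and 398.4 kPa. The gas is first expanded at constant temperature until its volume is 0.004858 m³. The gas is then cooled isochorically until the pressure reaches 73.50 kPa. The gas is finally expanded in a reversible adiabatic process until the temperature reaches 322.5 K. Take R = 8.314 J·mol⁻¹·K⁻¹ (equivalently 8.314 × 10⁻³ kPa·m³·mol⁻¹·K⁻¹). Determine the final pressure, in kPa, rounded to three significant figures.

T constant ⇒ Boyle's law P V = const: T₂ = T₁; P₂ = P₁·(V₁/V₂) = 112.6 kPa.
Isochoric, so P/T is constant: V₃ = V₂; T₃ = T₂·(P₃/P₂) = 363.3 K.
Adiabatic (γ = 1.67), T V^(γ−1) and P V^γ constant: P₄ = P₃·(T₄/T₃)^(γ/(γ−1)) = 54.63 kPa; V₄ = V₃·(T₃/T₄)^(1/(γ−1)) = 0.005802 m³.

P₄ ≈ 54.6 kPa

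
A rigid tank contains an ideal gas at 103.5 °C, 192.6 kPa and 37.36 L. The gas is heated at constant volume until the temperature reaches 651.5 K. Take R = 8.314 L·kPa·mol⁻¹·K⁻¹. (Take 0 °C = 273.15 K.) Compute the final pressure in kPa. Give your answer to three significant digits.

Convert: T₁ = 376.6 K.
Isochoric, so P/T is constant: V₂ = V₁; P₂ = P₁·(T₂/T₁) = 333.1 kPa.

P₂ ≈ 333 kPa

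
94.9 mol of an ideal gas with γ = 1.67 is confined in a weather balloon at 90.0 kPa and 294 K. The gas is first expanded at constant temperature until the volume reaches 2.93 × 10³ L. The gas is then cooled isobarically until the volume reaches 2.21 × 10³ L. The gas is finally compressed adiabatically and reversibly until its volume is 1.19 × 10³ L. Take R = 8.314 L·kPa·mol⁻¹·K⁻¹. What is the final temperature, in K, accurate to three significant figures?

From PV = nRT: V₁ = nRT₁/P₁ = 2577 L.
Isothermal, so P V is constant: T₂ = T₁; P₂ = P₁·(V₁/V₂) = 79.17 kPa.
Isobaric, so V/T is constant: P₃ = P₂; T₃ = T₂·(V₃/V₂) = 221.8 K.
Reversible adiabatic, γ = 1.67: T₄ = T₃·(V₃/V₄)^(γ−1) = 335.7 K; P₄ = P₃·(V₃/V₄)^γ = 222.6 kPa.

T₄ ≈ 336 K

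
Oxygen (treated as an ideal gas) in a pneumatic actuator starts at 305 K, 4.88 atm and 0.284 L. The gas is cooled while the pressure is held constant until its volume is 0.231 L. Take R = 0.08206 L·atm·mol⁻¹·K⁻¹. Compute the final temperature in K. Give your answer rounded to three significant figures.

P constant ⇒ V ∝ T: P₂ = P₁; T₂ = T₁·(V₂/V₁) = 248.1 K.

T₂ ≈ 248 K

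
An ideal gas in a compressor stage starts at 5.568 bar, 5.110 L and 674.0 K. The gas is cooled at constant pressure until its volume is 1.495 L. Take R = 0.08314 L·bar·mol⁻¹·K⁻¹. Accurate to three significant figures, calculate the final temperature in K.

T₂ ≈ 197 K

P constant ⇒ V ∝ T: P₂ = P₁; T₂ = T₁·(V₂/V₁) = 197.2 K.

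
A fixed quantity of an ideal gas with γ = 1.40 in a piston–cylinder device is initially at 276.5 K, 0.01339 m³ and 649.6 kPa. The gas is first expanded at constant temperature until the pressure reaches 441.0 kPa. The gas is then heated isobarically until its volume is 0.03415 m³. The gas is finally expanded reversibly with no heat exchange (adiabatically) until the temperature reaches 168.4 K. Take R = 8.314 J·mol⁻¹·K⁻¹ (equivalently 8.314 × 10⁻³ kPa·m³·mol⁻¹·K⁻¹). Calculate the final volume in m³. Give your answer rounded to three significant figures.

V₄ ≈ 0.465 m³

T constant ⇒ Boyle's law P V = const: T₂ = T₁; V₂ = V₁·(P₁/P₂) = 0.01972 m³.
Isobaric, so V/T is constant: P₃ = P₂; T₃ = T₂·(V₃/V₂) = 478.7 K.
Reversible adiabatic, γ = 1.40: P₄ = P₃·(T₄/T₃)^(γ/(γ−1)) = 11.38 kPa; V₄ = V₃·(T₃/T₄)^(1/(γ−1)) = 0.4654 m³.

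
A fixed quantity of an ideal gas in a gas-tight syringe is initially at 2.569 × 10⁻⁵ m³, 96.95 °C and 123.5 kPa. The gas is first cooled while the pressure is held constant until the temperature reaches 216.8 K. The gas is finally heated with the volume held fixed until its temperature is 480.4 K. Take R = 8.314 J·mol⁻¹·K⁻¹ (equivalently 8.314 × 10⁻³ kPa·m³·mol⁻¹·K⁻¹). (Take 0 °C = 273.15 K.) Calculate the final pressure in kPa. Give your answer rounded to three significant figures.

Convert: T₁ = 370.1 K.
P constant ⇒ V ∝ T: P₂ = P₁; V₂ = V₁·(T₂/T₁) = 1.505e-05 m³.
Isochoric, so P/T is constant: V₃ = V₂; P₃ = P₂·(T₃/T₂) = 273.7 kPa.

P₃ ≈ 274 kPa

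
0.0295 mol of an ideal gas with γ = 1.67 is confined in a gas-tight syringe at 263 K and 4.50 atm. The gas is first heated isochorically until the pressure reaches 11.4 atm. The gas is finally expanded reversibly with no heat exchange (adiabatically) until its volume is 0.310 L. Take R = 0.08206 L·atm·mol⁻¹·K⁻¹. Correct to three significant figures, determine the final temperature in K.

T₃ ≈ 394 K

From PV = nRT: V₁ = nRT₁/P₁ = 0.1415 L.
V constant ⇒ P ∝ T: V₂ = V₁; T₂ = T₁·(P₂/P₁) = 666.3 K.
Reversible adiabatic, γ = 1.67: T₃ = T₂·(V₂/V₃)^(γ−1) = 393.9 K; P₃ = P₂·(V₂/V₃)^γ = 3.076 atm.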